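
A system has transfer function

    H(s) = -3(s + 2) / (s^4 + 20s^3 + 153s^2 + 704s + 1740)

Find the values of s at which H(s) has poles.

s = -2 + 5j, -2 - 5j, -6, -10

The poles are the roots of the denominator s^4 + 20s^3 + 153s^2 + 704s + 1740 = 0.
Trying s = -6: the polynomial evaluates to 0, so (s + 6) is a factor.
Dividing out leaves s^3 + 14s^2 + 69s + 290 = 0.
This factors further as (s^2 + 4s + 29)(s + 10) = 0.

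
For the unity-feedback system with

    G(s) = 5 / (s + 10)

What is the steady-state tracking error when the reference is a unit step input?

e_ss = 0.6667

G(s) has no poles at the origin.
This is a Type 0 system. Kp = lim_{s→0} G(s) = 5/10 = 1/2.
e_ss = 1/(1 + Kp) = 1/(1 + 1/2) = 2/3 ≈ 0.6667.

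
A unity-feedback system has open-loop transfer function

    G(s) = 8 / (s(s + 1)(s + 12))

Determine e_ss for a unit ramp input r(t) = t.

G(s) has one pole at the origin.
This is a Type 1 system. Kv = lim_{s→0} s·G(s) = 8/12 = 2/3.
e_ss = 1/Kv = 1/(2/3) = 3/2 ≈ 1.500.

e_ss = 1.500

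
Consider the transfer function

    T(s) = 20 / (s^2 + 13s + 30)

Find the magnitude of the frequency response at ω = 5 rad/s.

|T(j5)| ≈ 0.3068

Substitute s = j5: numerator = 20, denominator = 5 + j65.
|T(j5)| = |20| / |5 + j65| = 20 / 65.192 ≈ 0.3068.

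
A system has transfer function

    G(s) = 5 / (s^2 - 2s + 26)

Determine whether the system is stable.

The denominator s^2 - 2s + 26 factors as (s^2 - 2s + 26), giving poles at s = 1 ± 5j.
Since the pole(s) at s = 1 + 5j, 1 - 5j lie in the right half-plane, the system is unstable.

unstable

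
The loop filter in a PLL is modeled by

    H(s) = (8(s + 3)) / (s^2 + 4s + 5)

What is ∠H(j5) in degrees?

At s = j5: numerator = 24 + j40, denominator = -20 + j20.
∠H = ∠num − ∠den = 59.036° − (135°) = -75.96°.

∠H(j5) ≈ -75.96°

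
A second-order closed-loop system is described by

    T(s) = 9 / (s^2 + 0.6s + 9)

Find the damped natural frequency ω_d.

ω_d ≈ 2.985 rad/s

Comparing s^2 + 0.6s + 9 to s^2 + 2ζωₙs + ωₙ²: ωₙ = 3 rad/s and ζ = 0.6/(2·3) = 0.1.
ζωₙ = 0.6/2 = 0.3, so ω_d = ωₙ√(1−ζ²) = √(ωₙ² − (ζωₙ)²) = √(9 − 0.3²) = √8.91 ≈ 2.985 rad/s.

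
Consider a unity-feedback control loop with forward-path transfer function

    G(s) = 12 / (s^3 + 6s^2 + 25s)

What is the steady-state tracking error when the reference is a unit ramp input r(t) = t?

e_ss = 2.083

G(s) has one pole at the origin.
This is a Type 1 system. Kv = lim_{s→0} s·G(s) = 12/25.
e_ss = 1/Kv = 1/(12/25) = 25/12 ≈ 2.083.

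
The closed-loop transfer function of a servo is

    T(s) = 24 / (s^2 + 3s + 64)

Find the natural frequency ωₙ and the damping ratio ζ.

Compare the denominator to the standard form s^2 + 2ζωₙs + ωₙ².
ωₙ² = 64, so ωₙ = 8 rad/s.
2ζωₙ = 3, so ζ = 3/(2·8) = 0.1875.

ωₙ = 8 rad/s, ζ = 0.1875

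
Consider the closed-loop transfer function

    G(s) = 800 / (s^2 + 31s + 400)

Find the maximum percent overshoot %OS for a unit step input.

Comparing s^2 + 31s + 400 to s^2 + 2ζωₙs + ωₙ²: ωₙ = 20 rad/s and ζ = 31/(2·20) = 0.775.
%OS = 100·exp(−πζ/√(1−ζ²)) = 100·exp(−π·0.775/√(1−0.775²)) ≈ 2.12%.

%OS ≈ 2.12%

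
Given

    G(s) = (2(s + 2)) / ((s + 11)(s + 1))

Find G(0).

G(0) = 4/11 ≈ 0.3636

At s = 0 each factor (s + a) contributes a and each (s^2 + bs + c) contributes c.
G(0) = 2·(2) / ((11) · (1)) = 4/11 = 4/11.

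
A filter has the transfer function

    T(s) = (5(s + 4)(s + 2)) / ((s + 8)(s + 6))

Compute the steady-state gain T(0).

T(0) = 5/6 ≈ 0.8333

At s = 0 each factor (s + a) contributes a and each (s^2 + bs + c) contributes c.
T(0) = 5·(4) · (2) / ((8) · (6)) = 40/48 = 5/6.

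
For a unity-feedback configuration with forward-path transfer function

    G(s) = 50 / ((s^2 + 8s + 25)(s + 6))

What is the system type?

The denominator has no factor of s at the origin — no free integrator — so this is a Type 0 system.

Type 0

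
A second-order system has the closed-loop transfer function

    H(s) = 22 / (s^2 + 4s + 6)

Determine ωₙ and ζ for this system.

Compare the denominator to the standard form s^2 + 2ζωₙs + ωₙ².
ωₙ² = 6, so ωₙ = √6 ≈ 2.449 rad/s.
2ζωₙ = 4, so ζ = 4/(2·√6) ≈ 0.8165.

ωₙ ≈ 2.449 rad/s, ζ ≈ 0.8165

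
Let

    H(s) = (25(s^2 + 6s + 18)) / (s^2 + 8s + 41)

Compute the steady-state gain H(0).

H(0) = 450/41 ≈ 10.98

At s = 0 each factor (s + a) contributes a and each (s^2 + bs + c) contributes c.
H(0) = 25·(18) / ((41)) = 450/41 = 450/41.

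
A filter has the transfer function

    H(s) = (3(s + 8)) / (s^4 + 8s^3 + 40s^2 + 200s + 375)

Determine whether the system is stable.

The denominator s^4 + 8s^3 + 40s^2 + 200s + 375 factors as (s^2 + 25)(s + 3)(s + 5), giving poles at s = ±5j, -3, -5.
Since the simple pole(s) at s = ±5j lie on the jω-axis with none in the right half-plane, the system is marginally stable.

marginally stable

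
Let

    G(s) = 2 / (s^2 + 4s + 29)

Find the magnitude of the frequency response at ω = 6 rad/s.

Substitute s = j6: numerator = 2, denominator = -7 + j24.
|G(j6)| = |2| / |-7 + j24| = 2 / 25 = 0.08000.

|G(j6)| = 0.08000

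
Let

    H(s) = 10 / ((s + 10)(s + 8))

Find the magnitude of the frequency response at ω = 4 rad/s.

|H(j4)| ≈ 0.1038

Substitute s = j4: numerator = 10, denominator = 64 + j72.
|H(j4)| = |10| / |64 + j72| = 10 / 96.333 ≈ 0.1038.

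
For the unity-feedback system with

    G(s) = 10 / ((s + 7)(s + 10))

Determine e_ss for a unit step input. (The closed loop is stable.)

G(s) has no poles at the origin.
This is a Type 0 system. Kp = lim_{s→0} G(s) = 10/70 = 1/7.
e_ss = 1/(1 + Kp) = 1/(1 + 1/7) = 7/8 ≈ 0.8750.

e_ss = 0.8750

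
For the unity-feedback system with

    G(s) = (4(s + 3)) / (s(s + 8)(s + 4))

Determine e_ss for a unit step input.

e_ss = 0

G(s) has one pole at the origin.
This is a Type 1 system; for a step input the steady-state error is zero.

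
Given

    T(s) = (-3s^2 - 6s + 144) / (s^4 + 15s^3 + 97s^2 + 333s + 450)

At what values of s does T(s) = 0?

Set the numerator to zero: -3s^2 - 6s + 144 = 0, i.e. -3·(s^2 + 2s - 48) = 0.
Factoring: (s - 6)(s + 8) = 0.

s = 6, -8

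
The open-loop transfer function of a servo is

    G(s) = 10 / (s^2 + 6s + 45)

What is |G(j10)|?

Substitute s = j10: numerator = 10, denominator = -55 + j60.
|G(j10)| = |10| / |-55 + j60| = 10 / 81.394 ≈ 0.1229.

|G(j10)| ≈ 0.1229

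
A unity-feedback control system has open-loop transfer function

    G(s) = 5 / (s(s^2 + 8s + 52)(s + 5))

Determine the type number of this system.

Type 1

The denominator has 1 factor of s at the origin (free integrator), so this is a Type 1 system.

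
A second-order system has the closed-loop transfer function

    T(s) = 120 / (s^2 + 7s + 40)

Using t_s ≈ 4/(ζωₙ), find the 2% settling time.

Comparing s^2 + 7s + 40 to s^2 + 2ζωₙs + ωₙ²: ωₙ = √40 ≈ 6.325 rad/s and ζ = 7/(2·√40) ≈ 0.5534.
ζωₙ = 7/2 = 3.5, so t_s ≈ 4/(ζωₙ) = 4/3.5 ≈ 1.143 s.

t_s ≈ 1.143 s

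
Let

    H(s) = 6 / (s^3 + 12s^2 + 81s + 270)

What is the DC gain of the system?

Set s = 0: H(0) = (6) / (270) = 1/45.

H(0) = 1/45 ≈ 0.02222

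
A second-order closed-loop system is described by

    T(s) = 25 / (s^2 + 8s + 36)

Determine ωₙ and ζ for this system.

Compare the denominator to the standard form s^2 + 2ζωₙs + ωₙ².
ωₙ² = 36, so ωₙ = 6 rad/s.
2ζωₙ = 8, so ζ = 8/(2·6) ≈ 0.6667.

ωₙ = 6 rad/s, ζ ≈ 0.6667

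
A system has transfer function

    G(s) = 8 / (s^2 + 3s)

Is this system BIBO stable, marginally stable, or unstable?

marginally stable

The denominator s^2 + 3s factors as s(s + 3), giving poles at s = 0, -3.
Since the simple pole(s) at s = 0 lie on the jω-axis with none in the right half-plane, the system is marginally stable.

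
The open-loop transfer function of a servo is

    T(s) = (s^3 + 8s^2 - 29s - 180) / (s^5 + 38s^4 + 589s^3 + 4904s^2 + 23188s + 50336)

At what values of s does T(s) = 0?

s = -4, -9, 5

Set the numerator to zero: s^3 + 8s^2 - 29s - 180 = 0.
Factoring: (s + 4)(s + 9)(s - 5) = 0.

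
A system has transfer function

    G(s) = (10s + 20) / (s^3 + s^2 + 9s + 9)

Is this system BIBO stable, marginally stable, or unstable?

marginally stable

The denominator s^3 + s^2 + 9s + 9 factors as (s^2 + 9)(s + 1), giving poles at s = 3j, -3j, -1.
Since the simple pole(s) at s = 3j, -3j lie on the jω-axis with none in the right half-plane, the system is marginally stable.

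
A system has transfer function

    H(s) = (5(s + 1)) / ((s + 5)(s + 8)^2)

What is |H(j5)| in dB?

|H(j5)|_dB ≈ -27.8 dB

Substitute s = j5: numerator = 5 + j25, denominator = -205 + j595.
|H(j5)| = |5 + j25| / |-205 + j595| = 25.495 / 629.33 ≈ 0.04051.
In decibels: 20·log₁₀(0.04051) ≈ -27.8 dB.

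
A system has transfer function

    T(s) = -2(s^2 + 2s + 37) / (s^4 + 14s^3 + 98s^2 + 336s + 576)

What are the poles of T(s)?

s = -4 ± 4j, -3 ± 3j

The poles are the roots of the denominator s^4 + 14s^3 + 98s^2 + 336s + 576 = 0.
No real roots exist; factor into two real quadratics: (s^2 + 8s + 32)(s^2 + 6s + 18) = 0.
Each quadratic gives a conjugate pair via the quadratic formula.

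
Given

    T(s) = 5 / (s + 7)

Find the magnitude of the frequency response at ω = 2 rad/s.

Substitute s = j2: numerator = 5, denominator = 7 + j2.
|T(j2)| = |5| / |7 + j2| = 5 / 7.2801 ≈ 0.6868.

|T(j2)| ≈ 0.6868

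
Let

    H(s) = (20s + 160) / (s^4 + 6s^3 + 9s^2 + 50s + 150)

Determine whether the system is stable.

The denominator s^4 + 6s^3 + 9s^2 + 50s + 150 factors as (s + 5)(s^2 - 2s + 10)(s + 3), giving poles at s = -5, 1 + 3j, 1 - 3j, -3.
Since the pole(s) at s = 1 ± 3j lie in the right half-plane, the system is unstable.

unstable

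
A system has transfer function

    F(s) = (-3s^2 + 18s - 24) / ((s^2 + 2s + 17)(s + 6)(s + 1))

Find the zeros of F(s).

Set the numerator to zero: -3s^2 + 18s - 24 = 0, i.e. -3·(s^2 - 6s + 8) = 0.
Factoring: (s - 2)(s - 4) = 0.

s = 2, 4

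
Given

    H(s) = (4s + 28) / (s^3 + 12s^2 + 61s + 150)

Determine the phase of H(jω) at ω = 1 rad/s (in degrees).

At s = j1: numerator = 28 + j4, denominator = 138 + j60.
∠H = ∠num − ∠den = 8.1301° − (23.499°) = -15.37°.

∠H(j1) ≈ -15.37°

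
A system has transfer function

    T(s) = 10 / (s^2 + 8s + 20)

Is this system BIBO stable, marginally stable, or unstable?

The denominator s^2 + 8s + 20 factors as (s^2 + 8s + 20), giving poles at s = -4 ± 2j.
Since all poles lie strictly in the left half-plane, the system is stable.

stable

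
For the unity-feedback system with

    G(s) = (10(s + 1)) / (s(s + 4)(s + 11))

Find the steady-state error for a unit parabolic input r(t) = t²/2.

e_ss = ∞

G(s) has one pole at the origin.
This is a Type 1 system; Ka = lim_{s→0} s^2·G(s) = 0, so the steady-state error for a parabola input is infinite.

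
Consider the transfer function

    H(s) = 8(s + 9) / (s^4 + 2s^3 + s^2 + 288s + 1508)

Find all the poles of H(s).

s = 4 ± 6j, -5 ± 2j

The poles are the roots of the denominator s^4 + 2s^3 + s^2 + 288s + 1508 = 0.
No real roots exist; factor into two real quadratics: (s^2 - 8s + 52)(s^2 + 10s + 29) = 0.
Each quadratic gives a conjugate pair via the quadratic formula.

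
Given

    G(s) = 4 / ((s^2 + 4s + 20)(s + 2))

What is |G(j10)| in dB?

|G(j10)|_dB ≈ -47.2 dB

Substitute s = j10: numerator = 4, denominator = -560 - j720.
|G(j10)| = |4| / |-560 - j720| = 4 / 912.14 ≈ 0.004385.
In decibels: 20·log₁₀(0.004385) ≈ -47.2 dB.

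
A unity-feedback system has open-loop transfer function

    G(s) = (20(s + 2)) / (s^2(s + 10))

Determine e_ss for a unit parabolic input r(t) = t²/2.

G(s) has 2 poles at the origin.
This is a Type 2 system. Ka = lim_{s→0} s^2·G(s) = 40/10 = 4.
e_ss = 1/Ka = 1/(4) = 1/4 ≈ 0.2500.

e_ss = 0.2500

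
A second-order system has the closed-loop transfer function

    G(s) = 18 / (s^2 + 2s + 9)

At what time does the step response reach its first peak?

Comparing s^2 + 2s + 9 to s^2 + 2ζωₙs + ωₙ²: ωₙ = 3 rad/s and ζ = 2/(2·3) ≈ 0.3333.
ζωₙ = 2/2 = 1, so ω_d = ωₙ√(1−ζ²) = √(ωₙ² − (ζωₙ)²) = √(9 − 1²) = √8 ≈ 2.828 rad/s.
t_p = π/ω_d = π/2.828 ≈ 1.111 s.

t_p ≈ 1.111 s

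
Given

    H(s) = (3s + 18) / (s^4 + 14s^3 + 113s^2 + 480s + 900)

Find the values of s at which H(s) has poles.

s = -4 ± 2j, -3 ± 6j

The poles are the roots of the denominator s^4 + 14s^3 + 113s^2 + 480s + 900 = 0.
No real roots exist; factor into two real quadratics: (s^2 + 8s + 20)(s^2 + 6s + 45) = 0.
Each quadratic gives a conjugate pair via the quadratic formula.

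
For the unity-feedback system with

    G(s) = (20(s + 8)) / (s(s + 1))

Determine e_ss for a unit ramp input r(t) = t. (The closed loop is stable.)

G(s) has one pole at the origin.
This is a Type 1 system. Kv = lim_{s→0} s·G(s) = 160/1.
e_ss = 1/Kv = 1/(160) = 1/160 ≈ 0.006250.

e_ss = 0.006250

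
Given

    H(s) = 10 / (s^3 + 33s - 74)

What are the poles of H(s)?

The poles are the roots of the denominator s^3 + 33s - 74 = 0.
Trying s = 2: the polynomial evaluates to 0, so (s - 2) is a factor.
Dividing out leaves s^2 + 2s + 37 = 0.
The quadratic formula then gives s = -1 ± 6j.

s = 2, -1 + 6j, -1 - 6j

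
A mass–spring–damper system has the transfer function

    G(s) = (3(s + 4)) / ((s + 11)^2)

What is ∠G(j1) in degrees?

∠G(j1) ≈ 3.647°

At s = j1: numerator = 12 + j3, denominator = 120 + j22.
∠G = ∠num − ∠den = 14.036° − (10.389°) = 3.647°.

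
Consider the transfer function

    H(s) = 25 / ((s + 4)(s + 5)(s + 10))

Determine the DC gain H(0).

At s = 0 each factor (s + a) contributes a and each (s^2 + bs + c) contributes c.
H(0) = 25·1 / ((4) · (5) · (10)) = 25/200 = 1/8.

H(0) = 1/8 ≈ 0.1250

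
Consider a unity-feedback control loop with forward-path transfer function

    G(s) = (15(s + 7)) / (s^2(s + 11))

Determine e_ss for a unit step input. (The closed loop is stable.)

G(s) has 2 poles at the origin.
This is a Type 2 system; for a step input the steady-state error is zero.

e_ss = 0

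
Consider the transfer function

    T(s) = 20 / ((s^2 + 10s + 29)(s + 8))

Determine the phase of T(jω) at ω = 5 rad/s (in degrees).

∠T(j5) ≈ -117.4°

At s = j5: numerator = 20, denominator = -218 + j420.
∠T = ∠num − ∠den = 0° − (117.43°) = -117.4°.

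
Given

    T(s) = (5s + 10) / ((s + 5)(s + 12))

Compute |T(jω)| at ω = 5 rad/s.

Substitute s = j5: numerator = 10 + j25, denominator = 35 + j85.
|T(j5)| = |10 + j25| / |35 + j85| = 26.926 / 91.924 ≈ 0.2929.

|T(j5)| ≈ 0.2929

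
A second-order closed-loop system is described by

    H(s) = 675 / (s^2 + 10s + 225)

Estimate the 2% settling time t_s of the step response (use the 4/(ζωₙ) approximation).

Comparing s^2 + 10s + 225 to s^2 + 2ζωₙs + ωₙ²: ωₙ = 15 rad/s and ζ = 10/(2·15) ≈ 0.3333.
ζωₙ = 10/2 = 5, so t_s ≈ 4/(ζωₙ) = 4/5 = 0.8000 s.

t_s ≈ 0.8000 s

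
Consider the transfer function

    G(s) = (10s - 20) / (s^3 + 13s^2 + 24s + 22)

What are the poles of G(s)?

The poles are the roots of the denominator s^3 + 13s^2 + 24s + 22 = 0.
Trying s = -11: the polynomial evaluates to 0, so (s + 11) is a factor.
Dividing out leaves s^2 + 2s + 2 = 0.
The quadratic formula then gives s = -1 ± 1j.

s = -1 + j, -1 - j, -11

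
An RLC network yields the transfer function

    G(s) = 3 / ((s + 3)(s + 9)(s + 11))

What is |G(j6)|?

Substitute s = j6: numerator = 3, denominator = -531 + j738.
|G(j6)| = |3| / |-531 + j738| = 3 / 909.18 ≈ 0.003300.

|G(j6)| ≈ 0.003300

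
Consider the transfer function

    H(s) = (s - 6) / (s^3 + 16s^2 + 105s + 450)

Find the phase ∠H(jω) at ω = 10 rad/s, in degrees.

∠H(j10) ≈ -56.55°

At s = j10: numerator = -6 + j10, denominator = -1150 + j50.
∠H = ∠num − ∠den = 120.96° − (177.51°) = -56.55°.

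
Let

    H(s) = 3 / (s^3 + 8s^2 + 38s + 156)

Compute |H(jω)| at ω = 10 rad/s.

|H(j10)| ≈ 0.003356

Substitute s = j10: numerator = 3, denominator = -644 - j620.
|H(j10)| = |3| / |-644 - j620| = 3 / 893.94 ≈ 0.003356.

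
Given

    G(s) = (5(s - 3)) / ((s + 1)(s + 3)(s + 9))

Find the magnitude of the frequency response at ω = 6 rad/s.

Substitute s = j6: numerator = -15 + j30, denominator = -441 + j18.
|G(j6)| = |-15 + j30| / |-441 + j18| = 33.541 / 441.37 ≈ 0.07599.

|G(j6)| ≈ 0.07599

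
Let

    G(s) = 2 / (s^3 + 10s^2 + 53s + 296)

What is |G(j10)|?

|G(j10)| ≈ 0.002363

Substitute s = j10: numerator = 2, denominator = -704 - j470.
|G(j10)| = |2| / |-704 - j470| = 2 / 846.47 ≈ 0.002363.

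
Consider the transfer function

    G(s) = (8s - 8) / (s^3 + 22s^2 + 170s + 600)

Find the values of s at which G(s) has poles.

s = -12, -5 ± 5j

The poles are the roots of the denominator s^3 + 22s^2 + 170s + 600 = 0.
Trying s = -12: the polynomial evaluates to 0, so (s + 12) is a factor.
Dividing out leaves s^2 + 10s + 50 = 0.
The quadratic formula then gives s = -5 ± 5j.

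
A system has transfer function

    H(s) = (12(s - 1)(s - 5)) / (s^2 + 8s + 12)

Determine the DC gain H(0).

Set s = 0: H(0) = (60) / (12) = 5.

H(0) = 5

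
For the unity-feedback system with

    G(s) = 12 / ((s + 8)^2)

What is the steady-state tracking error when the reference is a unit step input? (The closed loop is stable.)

G(s) has no poles at the origin.
This is a Type 0 system. Kp = lim_{s→0} G(s) = 12/64 = 3/16.
e_ss = 1/(1 + Kp) = 1/(1 + 3/16) = 16/19 ≈ 0.8421.

e_ss = 0.8421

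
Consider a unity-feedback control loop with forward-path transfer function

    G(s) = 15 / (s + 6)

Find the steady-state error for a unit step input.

G(s) has no poles at the origin.
This is a Type 0 system. Kp = lim_{s→0} G(s) = 15/6 = 5/2.
e_ss = 1/(1 + Kp) = 1/(1 + 5/2) = 2/7 ≈ 0.2857.

e_ss = 0.2857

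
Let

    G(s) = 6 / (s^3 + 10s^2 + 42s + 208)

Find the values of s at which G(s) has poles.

The poles are the roots of the denominator s^3 + 10s^2 + 42s + 208 = 0.
Trying s = -8: the polynomial evaluates to 0, so (s + 8) is a factor.
Dividing out leaves s^2 + 2s + 26 = 0.
The quadratic formula then gives s = -1 ± 5j.

s = -1 + 5j, -1 - 5j, -8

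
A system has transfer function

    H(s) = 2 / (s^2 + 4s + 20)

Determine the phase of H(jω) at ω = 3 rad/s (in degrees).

∠H(j3) ≈ -47.49°

At s = j3: numerator = 2, denominator = 11 + j12.
∠H = ∠num − ∠den = 0° − (47.490°) = -47.49°.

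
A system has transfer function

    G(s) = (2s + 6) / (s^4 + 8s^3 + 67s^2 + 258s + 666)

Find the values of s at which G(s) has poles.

The poles are the roots of the denominator s^4 + 8s^3 + 67s^2 + 258s + 666 = 0.
No real roots exist; factor into two real quadratics: (s^2 + 6s + 18)(s^2 + 2s + 37) = 0.
Each quadratic gives a conjugate pair via the quadratic formula.

s = -3 ± 3j, -1 ± 6j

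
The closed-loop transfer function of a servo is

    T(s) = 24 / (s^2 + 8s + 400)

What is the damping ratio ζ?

Compare the denominator to the standard form s^2 + 2ζωₙs + ωₙ².
ωₙ² = 400, so ωₙ = 20 rad/s.
2ζωₙ = 8, so ζ = 8/(2·20) = 0.2.
With ζ = 0.2 the response is underdamped.

ζ = 0.2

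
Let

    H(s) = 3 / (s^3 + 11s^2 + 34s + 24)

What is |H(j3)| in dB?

Substitute s = j3: numerator = 3, denominator = -75 + j75.
|H(j3)| = |3| / |-75 + j75| = 3 / 106.07 ≈ 0.02828.
In decibels: 20·log₁₀(0.02828) ≈ -31.0 dB.

|H(j3)|_dB ≈ -31.0 dB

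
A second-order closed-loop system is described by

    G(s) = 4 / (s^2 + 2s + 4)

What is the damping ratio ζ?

ζ = 0.5

Compare the denominator to the standard form s^2 + 2ζωₙs + ωₙ².
ωₙ² = 4, so ωₙ = 2 rad/s.
2ζωₙ = 2, so ζ = 2/(2·2) = 0.5.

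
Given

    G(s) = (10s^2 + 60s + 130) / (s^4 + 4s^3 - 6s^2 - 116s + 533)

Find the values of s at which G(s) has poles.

The poles are the roots of the denominator s^4 + 4s^3 - 6s^2 - 116s + 533 = 0.
No real roots exist; factor into two real quadratics: (s^2 - 6s + 13)(s^2 + 10s + 41) = 0.
Each quadratic gives a conjugate pair via the quadratic formula.

s = 3 ± 2j, -5 ± 4j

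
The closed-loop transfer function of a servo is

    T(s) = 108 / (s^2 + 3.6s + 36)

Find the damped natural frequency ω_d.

ω_d ≈ 5.724 rad/s

Comparing s^2 + 3.6s + 36 to s^2 + 2ζωₙs + ωₙ²: ωₙ = 6 rad/s and ζ = 3.6/(2·6) = 0.3.
ζωₙ = 3.6/2 = 1.8, so ω_d = ωₙ√(1−ζ²) = √(ωₙ² − (ζωₙ)²) = √(36 − 1.8²) = √32.76 ≈ 5.724 rad/s.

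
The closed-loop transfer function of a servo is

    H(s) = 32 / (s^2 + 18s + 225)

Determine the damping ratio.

Compare the denominator to the standard form s^2 + 2ζωₙs + ωₙ².
ωₙ² = 225, so ωₙ = 15 rad/s.
2ζωₙ = 18, so ζ = 18/(2·15) = 0.6.

ζ = 0.6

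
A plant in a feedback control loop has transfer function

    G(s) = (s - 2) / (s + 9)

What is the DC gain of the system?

At s = 0 each factor (s + a) contributes a and each (s^2 + bs + c) contributes c.
G(0) = 1·(-2) / ((9)) = -2/9 = -2/9.

G(0) = -2/9 ≈ -0.2222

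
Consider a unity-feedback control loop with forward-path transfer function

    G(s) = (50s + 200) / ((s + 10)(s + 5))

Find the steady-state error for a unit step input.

e_ss = 0.2000

G(s) has no poles at the origin.
This is a Type 0 system. Kp = lim_{s→0} G(s) = 200/50 = 4.
e_ss = 1/(1 + Kp) = 1/(1 + 4) = 1/5 ≈ 0.2000.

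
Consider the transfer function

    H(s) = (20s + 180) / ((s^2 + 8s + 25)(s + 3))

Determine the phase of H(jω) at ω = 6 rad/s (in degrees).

At s = j6: numerator = 180 + j120, denominator = -321 + j78.
∠H = ∠num − ∠den = 33.690° − (166.34°) = -132.7°.

∠H(j6) ≈ -132.7°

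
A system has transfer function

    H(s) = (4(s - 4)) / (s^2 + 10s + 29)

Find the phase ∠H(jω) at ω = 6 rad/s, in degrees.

∠H(j6) ≈ 27.04°

At s = j6: numerator = -16 + j24, denominator = -7 + j60.
∠H = ∠num − ∠den = 123.69° − (96.654°) = 27.04°.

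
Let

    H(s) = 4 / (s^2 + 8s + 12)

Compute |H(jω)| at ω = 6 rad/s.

|H(j6)| ≈ 0.07454

Substitute s = j6: numerator = 4, denominator = -24 + j48.
|H(j6)| = |4| / |-24 + j48| = 4 / 53.666 ≈ 0.07454.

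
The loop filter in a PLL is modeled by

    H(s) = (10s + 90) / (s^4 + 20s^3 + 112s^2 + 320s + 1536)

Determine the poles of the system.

The poles are the roots of the denominator s^4 + 20s^3 + 112s^2 + 320s + 1536 = 0.
Trying s = -8: the polynomial evaluates to 0, so (s + 8) is a factor.
Dividing out leaves s^3 + 12s^2 + 16s + 192 = 0.
This factors further as (s^2 + 16)(s + 12) = 0.

s = ±4j, -8, -12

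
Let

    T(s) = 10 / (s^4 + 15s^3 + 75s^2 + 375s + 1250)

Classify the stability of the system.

The denominator s^4 + 15s^3 + 75s^2 + 375s + 1250 factors as (s^2 + 25)(s + 10)(s + 5), giving poles at s = ±5j, -10, -5.
Since the simple pole(s) at s = ±5j lie on the jω-axis with none in the right half-plane, the system is marginally stable.

marginally stable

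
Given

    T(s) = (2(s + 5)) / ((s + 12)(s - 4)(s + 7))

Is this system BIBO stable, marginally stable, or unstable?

The poles can be read from the denominator factors: s = -12, 4, -7.
Since the pole(s) at s = 4 lie in the right half-plane, the system is unstable.

unstable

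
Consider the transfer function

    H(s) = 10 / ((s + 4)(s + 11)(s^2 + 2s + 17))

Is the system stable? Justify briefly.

stable

The poles can be read from the denominator factors: s = -4, -11, -1 ± 4j.
Since all poles lie strictly in the left half-plane, the system is stable.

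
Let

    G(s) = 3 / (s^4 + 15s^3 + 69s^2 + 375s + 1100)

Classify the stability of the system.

The denominator s^4 + 15s^3 + 69s^2 + 375s + 1100 factors as (s^2 + 25)(s + 4)(s + 11), giving poles at s = ±5j, -4, -11.
Since the simple pole(s) at s = 5j, -5j lie on the jω-axis with none in the right half-plane, the system is marginally stable.

marginally stable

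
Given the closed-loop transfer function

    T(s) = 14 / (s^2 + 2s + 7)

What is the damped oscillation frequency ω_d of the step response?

Comparing s^2 + 2s + 7 to s^2 + 2ζωₙs + ωₙ²: ωₙ = √7 ≈ 2.646 rad/s and ζ = 2/(2·√7) ≈ 0.3780.
ζωₙ = 2/2 = 1, so ω_d = ωₙ√(1−ζ²) = √(ωₙ² − (ζωₙ)²) = √(7 − 1²) = √6 ≈ 2.449 rad/s.

ω_d ≈ 2.449 rad/s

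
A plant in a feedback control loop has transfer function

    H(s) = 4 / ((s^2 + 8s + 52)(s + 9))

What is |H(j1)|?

Substitute s = j1: numerator = 4, denominator = 451 + j123.
|H(j1)| = |4| / |451 + j123| = 4 / 467.47 ≈ 0.008557.

|H(j1)| ≈ 0.008557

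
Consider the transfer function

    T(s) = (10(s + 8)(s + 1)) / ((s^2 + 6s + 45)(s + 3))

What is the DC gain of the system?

T(0) = 16/27 ≈ 0.5926

At s = 0 each factor (s + a) contributes a and each (s^2 + bs + c) contributes c.
T(0) = 10·(8) · (1) / ((45) · (3)) = 80/135 = 16/27.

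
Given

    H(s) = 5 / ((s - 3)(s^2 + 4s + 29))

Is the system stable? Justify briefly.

unstable

The poles can be read from the denominator factors: s = 3, -2 ± 5j.
Since the pole(s) at s = 3 lie in the right half-plane, the system is unstable.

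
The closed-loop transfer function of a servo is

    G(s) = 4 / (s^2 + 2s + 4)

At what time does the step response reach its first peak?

t_p ≈ 1.814 s

Comparing s^2 + 2s + 4 to s^2 + 2ζωₙs + ωₙ²: ωₙ = 2 rad/s and ζ = 2/(2·2) = 0.5.
ζωₙ = 2/2 = 1, so ω_d = ωₙ√(1−ζ²) = √(ωₙ² − (ζωₙ)²) = √(4 − 1²) = √3 ≈ 1.732 rad/s.
t_p = π/ω_d = π/1.732 ≈ 1.814 s.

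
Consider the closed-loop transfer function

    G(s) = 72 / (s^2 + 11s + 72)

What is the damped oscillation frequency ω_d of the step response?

ω_d ≈ 6.461 rad/s

Comparing s^2 + 11s + 72 to s^2 + 2ζωₙs + ωₙ²: ωₙ = √72 ≈ 8.485 rad/s and ζ = 11/(2·√72) ≈ 0.6482.
ζωₙ = 11/2 = 5.5, so ω_d = ωₙ√(1−ζ²) = √(ωₙ² − (ζωₙ)²) = √(72 − 5.5²) = √41.75 ≈ 6.461 rad/s.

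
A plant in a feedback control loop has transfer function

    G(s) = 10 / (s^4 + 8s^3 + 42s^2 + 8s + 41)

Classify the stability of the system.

The denominator s^4 + 8s^3 + 42s^2 + 8s + 41 factors as (s^2 + 1)(s^2 + 8s + 41), giving poles at s = ±j, -4 ± 5j.
Since the simple pole(s) at s = j, -j lie on the jω-axis with none in the right half-plane, the system is marginally stable.

marginally stable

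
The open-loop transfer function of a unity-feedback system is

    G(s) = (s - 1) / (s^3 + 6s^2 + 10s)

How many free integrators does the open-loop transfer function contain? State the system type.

The denominator has 1 factor of s at the origin (free integrator), so this is a Type 1 system.

Type 1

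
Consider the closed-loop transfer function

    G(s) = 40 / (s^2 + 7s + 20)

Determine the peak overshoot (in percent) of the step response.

%OS ≈ 1.93%

Comparing s^2 + 7s + 20 to s^2 + 2ζωₙs + ωₙ²: ωₙ = √20 ≈ 4.472 rad/s and ζ = 7/(2·√20) ≈ 0.7826.
%OS = 100·exp(−πζ/√(1−ζ²)) = 100·exp(−π·0.7826/√(1−0.7826²)) ≈ 1.93%.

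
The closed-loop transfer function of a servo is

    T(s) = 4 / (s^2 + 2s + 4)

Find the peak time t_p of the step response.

Comparing s^2 + 2s + 4 to s^2 + 2ζωₙs + ωₙ²: ωₙ = 2 rad/s and ζ = 2/(2·2) = 0.5.
ζωₙ = 2/2 = 1, so ω_d = ωₙ√(1−ζ²) = √(ωₙ² − (ζωₙ)²) = √(4 − 1²) = √3 ≈ 1.732 rad/s.
t_p = π/ω_d = π/1.732 ≈ 1.814 s.

t_p ≈ 1.814 s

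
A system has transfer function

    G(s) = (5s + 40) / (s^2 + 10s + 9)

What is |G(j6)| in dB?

Substitute s = j6: numerator = 40 + j30, denominator = -27 + j60.
|G(j6)| = |40 + j30| / |-27 + j60| = 50 / 65.795 ≈ 0.7599.
In decibels: 20·log₁₀(0.7599) ≈ -2.38 dB.

|G(j6)|_dB ≈ -2.38 dB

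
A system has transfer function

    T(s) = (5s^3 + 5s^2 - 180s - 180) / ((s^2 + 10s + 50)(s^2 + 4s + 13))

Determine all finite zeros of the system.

s = 6, -1, -6

Set the numerator to zero: 5s^3 + 5s^2 - 180s - 180 = 0, i.e. 5·(s^3 + s^2 - 36s - 36) = 0.
Factoring: (s - 6)(s + 1)(s + 6) = 0.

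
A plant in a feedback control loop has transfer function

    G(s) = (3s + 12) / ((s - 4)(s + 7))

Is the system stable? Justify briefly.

The poles can be read from the denominator factors: s = 4, -7.
Since the pole(s) at s = 4 lie in the right half-plane, the system is unstable.

unstable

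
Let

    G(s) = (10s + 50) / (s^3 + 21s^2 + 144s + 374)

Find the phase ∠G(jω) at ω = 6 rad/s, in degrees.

At s = j6: numerator = 50 + j60, denominator = -382 + j648.
∠G = ∠num − ∠den = 50.194° − (120.52°) = -70.33°.

∠G(j6) ≈ -70.33°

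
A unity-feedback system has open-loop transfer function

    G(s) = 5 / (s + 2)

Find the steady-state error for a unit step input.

e_ss = 0.2857

G(s) has no poles at the origin.
This is a Type 0 system. Kp = lim_{s→0} G(s) = 5/2.
e_ss = 1/(1 + Kp) = 1/(1 + 5/2) = 2/7 ≈ 0.2857.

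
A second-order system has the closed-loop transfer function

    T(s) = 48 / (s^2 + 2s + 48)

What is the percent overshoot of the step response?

%OS ≈ 63.2%

Comparing s^2 + 2s + 48 to s^2 + 2ζωₙs + ωₙ²: ωₙ = √48 ≈ 6.928 rad/s and ζ = 2/(2·√48) ≈ 0.1443.
%OS = 100·exp(−πζ/√(1−ζ²)) = 100·exp(−π·0.1443/√(1−0.1443²)) ≈ 63.2%.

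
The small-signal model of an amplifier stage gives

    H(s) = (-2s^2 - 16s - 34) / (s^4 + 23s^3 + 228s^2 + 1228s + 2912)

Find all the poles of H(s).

The poles are the roots of the denominator s^4 + 23s^3 + 228s^2 + 1228s + 2912 = 0.
Trying s = -8: the polynomial evaluates to 0, so (s + 8) is a factor.
Dividing out leaves s^3 + 15s^2 + 108s + 364 = 0.
This factors further as (s^2 + 8s + 52)(s + 7) = 0.

s = -4 + 6j, -4 - 6j, -8, -7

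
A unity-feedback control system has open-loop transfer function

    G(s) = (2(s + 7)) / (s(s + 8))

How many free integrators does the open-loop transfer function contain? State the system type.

Type 1

The denominator has 1 factor of s at the origin (free integrator), so this is a Type 1 system.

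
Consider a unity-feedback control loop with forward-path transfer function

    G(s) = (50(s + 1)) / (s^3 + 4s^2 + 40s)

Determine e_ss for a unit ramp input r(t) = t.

e_ss = 0.8000

G(s) has one pole at the origin.
This is a Type 1 system. Kv = lim_{s→0} s·G(s) = 50/40 = 5/4.
e_ss = 1/Kv = 1/(5/4) = 4/5 ≈ 0.8000.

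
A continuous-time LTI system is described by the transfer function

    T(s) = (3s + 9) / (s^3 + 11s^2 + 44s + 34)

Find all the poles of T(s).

s = -5 + 3j, -5 - 3j, -1

The poles are the roots of the denominator s^3 + 11s^2 + 44s + 34 = 0.
Trying s = -1: the polynomial evaluates to 0, so (s + 1) is a factor.
Dividing out leaves s^2 + 10s + 34 = 0.
The quadratic formula then gives s = -5 ± 3j.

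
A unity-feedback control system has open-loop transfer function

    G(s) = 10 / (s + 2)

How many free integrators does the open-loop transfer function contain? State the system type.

The denominator has no factor of s at the origin — no free integrator — so this is a Type 0 system.

Type 0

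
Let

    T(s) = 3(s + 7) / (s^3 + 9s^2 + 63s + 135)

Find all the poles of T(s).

s = -3 + 6j, -3 - 6j, -3

The poles are the roots of the denominator s^3 + 9s^2 + 63s + 135 = 0.
Trying s = -3: the polynomial evaluates to 0, so (s + 3) is a factor.
Dividing out leaves s^2 + 6s + 45 = 0.
The quadratic formula then gives s = -3 ± 6j.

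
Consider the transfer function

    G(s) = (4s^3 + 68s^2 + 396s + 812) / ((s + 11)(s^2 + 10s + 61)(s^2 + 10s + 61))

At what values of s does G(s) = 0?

Set the numerator to zero: 4s^3 + 68s^2 + 396s + 812 = 0, i.e. 4·(s^3 + 17s^2 + 99s + 203) = 0.
Factoring: (s^2 + 10s + 29)(s + 7) = 0.

s = -5 ± 2j, -7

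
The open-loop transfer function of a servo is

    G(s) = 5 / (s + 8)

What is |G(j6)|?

|G(j6)| = 0.5000

Substitute s = j6: numerator = 5, denominator = 8 + j6.
|G(j6)| = |5| / |8 + j6| = 5 / 10 = 0.5000.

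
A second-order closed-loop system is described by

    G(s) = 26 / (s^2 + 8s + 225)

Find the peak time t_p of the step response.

t_p ≈ 0.2173 s

Comparing s^2 + 8s + 225 to s^2 + 2ζωₙs + ωₙ²: ωₙ = 15 rad/s and ζ = 8/(2·15) ≈ 0.2667.
ζωₙ = 8/2 = 4, so ω_d = ωₙ√(1−ζ²) = √(ωₙ² − (ζωₙ)²) = √(225 − 4²) = √209 ≈ 14.46 rad/s.
t_p = π/ω_d = π/14.46 ≈ 0.2173 s.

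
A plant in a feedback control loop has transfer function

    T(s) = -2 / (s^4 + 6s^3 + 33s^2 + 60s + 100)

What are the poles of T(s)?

The poles are the roots of the denominator s^4 + 6s^3 + 33s^2 + 60s + 100 = 0.
No real roots exist; factor into two real quadratics: (s^2 + 2s + 5)(s^2 + 4s + 20) = 0.
Each quadratic gives a conjugate pair via the quadratic formula.

s = -1 ± 2j, -2 ± 4j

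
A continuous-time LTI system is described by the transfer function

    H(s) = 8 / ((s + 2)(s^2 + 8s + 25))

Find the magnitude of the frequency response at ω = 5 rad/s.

|H(j5)| ≈ 0.03714

Substitute s = j5: numerator = 8, denominator = -200 + j80.
|H(j5)| = |8| / |-200 + j80| = 8 / 215.41 ≈ 0.03714.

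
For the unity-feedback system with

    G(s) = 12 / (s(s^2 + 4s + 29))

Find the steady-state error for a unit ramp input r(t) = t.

e_ss = 2.417

G(s) has one pole at the origin.
This is a Type 1 system. Kv = lim_{s→0} s·G(s) = 12/29.
e_ss = 1/Kv = 1/(12/29) = 29/12 ≈ 2.417.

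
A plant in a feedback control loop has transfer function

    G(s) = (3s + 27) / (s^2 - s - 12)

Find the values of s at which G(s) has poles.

The poles are the roots of the denominator s^2 - s - 12 = 0.
Factoring: (s - 4)(s + 3) = 0, so s = 4 and s = -3.

s = 4, -3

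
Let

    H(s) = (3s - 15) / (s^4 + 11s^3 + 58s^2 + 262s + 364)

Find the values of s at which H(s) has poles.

The poles are the roots of the denominator s^4 + 11s^3 + 58s^2 + 262s + 364 = 0.
Trying s = -2: the polynomial evaluates to 0, so (s + 2) is a factor.
Dividing out leaves s^3 + 9s^2 + 40s + 182 = 0.
This factors further as (s + 7)(s^2 + 2s + 26) = 0.

s = -2, -7, -1 + 5j, -1 - 5j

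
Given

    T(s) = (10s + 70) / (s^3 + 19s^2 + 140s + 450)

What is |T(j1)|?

Substitute s = j1: numerator = 70 + j10, denominator = 431 + j139.
|T(j1)| = |70 + j10| / |431 + j139| = 70.711 / 452.86 ≈ 0.1561.

|T(j1)| ≈ 0.1561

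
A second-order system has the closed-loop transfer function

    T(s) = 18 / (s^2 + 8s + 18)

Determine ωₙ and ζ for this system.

ωₙ ≈ 4.243 rad/s, ζ ≈ 0.9428

Compare the denominator to the standard form s^2 + 2ζωₙs + ωₙ².
ωₙ² = 18, so ωₙ = √18 ≈ 4.243 rad/s.
2ζωₙ = 8, so ζ = 8/(2·√18) ≈ 0.9428.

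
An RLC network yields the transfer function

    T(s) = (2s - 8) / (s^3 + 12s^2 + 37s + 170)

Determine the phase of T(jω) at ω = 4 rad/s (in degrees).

∠T(j4) ≈ 30.32°

At s = j4: numerator = -8 + j8, denominator = -22 + j84.
∠T = ∠num − ∠den = 135° − (104.68°) = 30.32°.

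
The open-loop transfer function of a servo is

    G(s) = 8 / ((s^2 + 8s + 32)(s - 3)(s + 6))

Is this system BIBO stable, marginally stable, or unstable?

unstable

The poles can be read from the denominator factors: s = -4 ± 4j, 3, -6.
Since the pole(s) at s = 3 lie in the right half-plane, the system is unstable.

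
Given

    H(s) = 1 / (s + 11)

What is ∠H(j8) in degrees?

∠H(j8) ≈ -36.03°

At s = j8: numerator = 1, denominator = 11 + j8.
∠H = ∠num − ∠den = 0° − (36.027°) = -36.03°.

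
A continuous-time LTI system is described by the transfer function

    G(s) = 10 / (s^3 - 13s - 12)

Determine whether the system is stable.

unstable

The denominator s^3 - 13s - 12 factors as (s - 4)(s + 1)(s + 3), giving poles at s = 4, -1, -3.
Since the pole(s) at s = 4 lie in the right half-plane, the system is unstable.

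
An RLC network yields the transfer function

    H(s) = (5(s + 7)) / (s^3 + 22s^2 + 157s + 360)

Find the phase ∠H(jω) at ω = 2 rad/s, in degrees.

∠H(j2) ≈ -32.42°

At s = j2: numerator = 35 + j10, denominator = 272 + j306.
∠H = ∠num − ∠den = 15.945° − (48.366°) = -32.42°.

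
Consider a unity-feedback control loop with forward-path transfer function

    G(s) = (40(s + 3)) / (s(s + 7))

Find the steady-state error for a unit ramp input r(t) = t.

e_ss = 0.05833

G(s) has one pole at the origin.
This is a Type 1 system. Kv = lim_{s→0} s·G(s) = 120/7.
e_ss = 1/Kv = 1/(120/7) = 7/120 ≈ 0.05833.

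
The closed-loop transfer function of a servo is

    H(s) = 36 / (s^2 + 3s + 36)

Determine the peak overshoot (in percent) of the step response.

Comparing s^2 + 3s + 36 to s^2 + 2ζωₙs + ωₙ²: ωₙ = 6 rad/s and ζ = 3/(2·6) = 0.25.
%OS = 100·exp(−πζ/√(1−ζ²)) = 100·exp(−π·0.25/√(1−0.25²)) ≈ 44.4%.

%OS ≈ 44.4%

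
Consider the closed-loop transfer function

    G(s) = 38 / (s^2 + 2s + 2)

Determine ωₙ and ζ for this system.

Compare the denominator to the standard form s^2 + 2ζωₙs + ωₙ².
ωₙ² = 2, so ωₙ = √2 ≈ 1.414 rad/s.
2ζωₙ = 2, so ζ = 2/(2·√2) ≈ 0.7071.

ωₙ ≈ 1.414 rad/s, ζ ≈ 0.7071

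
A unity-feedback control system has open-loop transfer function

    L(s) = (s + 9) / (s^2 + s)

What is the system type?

Factor s from the denominator: s^2 + s = s·(s + 1).
There is 1 pole at the origin, so the system is Type 1.

Type 1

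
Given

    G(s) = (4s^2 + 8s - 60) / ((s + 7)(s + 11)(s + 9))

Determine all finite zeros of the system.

Set the numerator to zero: 4s^2 + 8s - 60 = 0, i.e. 4·(s^2 + 2s - 15) = 0.
Factoring: (s - 3)(s + 5) = 0.

s = 3, -5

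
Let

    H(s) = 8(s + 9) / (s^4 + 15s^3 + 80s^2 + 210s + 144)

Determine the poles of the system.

The poles are the roots of the denominator s^4 + 15s^3 + 80s^2 + 210s + 144 = 0.
Trying s = -1: the polynomial evaluates to 0, so (s + 1) is a factor.
Dividing out leaves s^3 + 14s^2 + 66s + 144 = 0.
This factors further as (s^2 + 6s + 18)(s + 8) = 0.

s = -3 + 3j, -3 - 3j, -1, -8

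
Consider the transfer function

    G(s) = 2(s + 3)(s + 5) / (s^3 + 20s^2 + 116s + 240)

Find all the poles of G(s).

s = -4 + 2j, -4 - 2j, -12

The poles are the roots of the denominator s^3 + 20s^2 + 116s + 240 = 0.
Trying s = -12: the polynomial evaluates to 0, so (s + 12) is a factor.
Dividing out leaves s^2 + 8s + 20 = 0.
The quadratic formula then gives s = -4 ± 2j.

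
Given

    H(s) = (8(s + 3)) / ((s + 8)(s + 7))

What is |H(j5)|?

Substitute s = j5: numerator = 24 + j40, denominator = 31 + j75.
|H(j5)| = |24 + j40| / |31 + j75| = 46.648 / 81.154 ≈ 0.5748.

|H(j5)| ≈ 0.5748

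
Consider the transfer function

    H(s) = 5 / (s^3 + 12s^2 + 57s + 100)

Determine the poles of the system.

The poles are the roots of the denominator s^3 + 12s^2 + 57s + 100 = 0.
Trying s = -4: the polynomial evaluates to 0, so (s + 4) is a factor.
Dividing out leaves s^2 + 8s + 25 = 0.
The quadratic formula then gives s = -4 ± 3j.

s = -4 ± 3j, -4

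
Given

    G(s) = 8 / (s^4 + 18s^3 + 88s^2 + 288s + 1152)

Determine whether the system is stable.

marginally stable

The denominator s^4 + 18s^3 + 88s^2 + 288s + 1152 factors as (s^2 + 16)(s + 12)(s + 6), giving poles at s = 4j, -4j, -12, -6.
Since the simple pole(s) at s = ±4j lie on the jω-axis with none in the right half-plane, the system is marginally stable.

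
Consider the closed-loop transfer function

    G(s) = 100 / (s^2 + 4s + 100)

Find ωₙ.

ωₙ = 10 rad/s

Compare the denominator to the standard form s^2 + 2ζωₙs + ωₙ².
ωₙ² = 100, so ωₙ = 10 rad/s.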